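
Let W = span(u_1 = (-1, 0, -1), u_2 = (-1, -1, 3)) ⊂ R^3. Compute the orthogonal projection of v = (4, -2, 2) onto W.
proj_W(v) = (31/9, 2/9, 23/9)

Set up U = [u_1 | ... | u_2] ∈ R^(3×2). The projector onto W = col(U) is P = U (U^T U)^(-1) U^T.
Compute U^T U =
  [2, -2]
  [-2, 11],
and U^T v = (-6, 4).
Solve U^T U · c = U^T v for the coefficients: c = (-29/9, -2/9). The projection is proj_W(v) = U c.
Check: (v - proj_W(v)) · u_1 = 0  (should be 0).
Check: (v - proj_W(v)) · u_2 = 0  (should be 0).
Result: proj_W(v) = (31/9, 2/9, 23/9).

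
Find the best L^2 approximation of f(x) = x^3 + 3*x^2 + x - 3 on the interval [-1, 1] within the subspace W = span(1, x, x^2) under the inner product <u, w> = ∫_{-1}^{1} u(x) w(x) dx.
g(x) = 3*x^2 + 8*x/5 - 3

The best approximation g ∈ W is the orthogonal projection of f onto W. Writing g = a_0 + a_1 x + a_2 x^2, the coefficients solve the normal equations G · a = b where
  G_{ij} = <φ_i, φ_j> and b_i = <f, φ_i>, with φ_0 = 1, φ_1 = x, φ_2 = x^2.
G =
  [2, 0, 2/3]
  [0, 2/3, 0]
  [2/3, 0, 2/5],
b = (-4, 16/15, -4/5).
Solving gives a_0 = -3, a_1 = 8/5, a_2 = 3, so
  g(x) = 3*x^2 + 8*x/5 - 3.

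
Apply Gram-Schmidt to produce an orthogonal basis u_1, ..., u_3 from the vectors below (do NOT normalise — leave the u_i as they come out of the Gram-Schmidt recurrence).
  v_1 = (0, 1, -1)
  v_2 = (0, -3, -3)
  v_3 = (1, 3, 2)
Orthogonal basis:
  u_1 = (0, 1, -1)
  u_2 = (0, -3, -3)
  u_3 = (1, 0, 0)

Apply the Gram-Schmidt recurrence
  u_1 = v_1
  u_i = v_i − Σ_{j<i} ((v_i · u_j) / (u_j · u_j)) · u_j.

Step by step this gives:
  u_1 = (0, 1, -1)
  u_2 = (0, -3, -3)
  u_3 = (1, 0, 0)

Orthogonality check:
  u_2 · u_1 = 0 (should be 0)
  u_3 · u_1 = 0 (should be 0)
  u_3 · u_2 = 0 (should be 0)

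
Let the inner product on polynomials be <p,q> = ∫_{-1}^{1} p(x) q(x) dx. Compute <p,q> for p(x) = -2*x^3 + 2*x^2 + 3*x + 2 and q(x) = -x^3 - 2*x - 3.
<p,q> = -666/35

Expand the product: p(x)·q(x) = 2*x^6 - 2*x^5 + x^4 - 12*x^2 - 13*x - 6.
∫_{-1}^{1} of each monomial x^k gives [2/(k+1) if k even, 0 if k odd]. Integrating term-by-term (or equivalently evaluating the antiderivative F(x) = 2*x^7/7 - x^6/3 + x^5/5 - 4*x^3 - 13*x^2/2 - 6*x at the endpoints):
  F(1) − F(−1) = -3433/210 − (563/210) = -666/35.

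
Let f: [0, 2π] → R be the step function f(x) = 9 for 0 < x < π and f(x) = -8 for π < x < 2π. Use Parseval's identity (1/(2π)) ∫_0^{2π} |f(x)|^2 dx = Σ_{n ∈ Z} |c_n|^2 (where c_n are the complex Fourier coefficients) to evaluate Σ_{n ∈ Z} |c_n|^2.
Σ |c_n|^2 = 145/2

Parseval equates the L^2 energy of f (normalised by 1/(2π)) with the ℓ^2 sum of its Fourier coefficients: (1/(2π)) ∫_0^{2π} |f|^2 = Σ |c_n|^2.
Compute the left side: (1/(2π)) [∫_0^π 9^2 dx + ∫_π^{2π} (-8)^2 dx] = (1/(2π)) · (81π + 64π) = (81 + 64)/2 = 145/2.
So Σ_{n ∈ Z} |c_n|^2 = 145/2.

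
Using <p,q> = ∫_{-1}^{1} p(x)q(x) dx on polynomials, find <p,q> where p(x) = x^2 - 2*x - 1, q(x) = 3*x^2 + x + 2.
<p,q> = -24/5

Expand the product: p(x)·q(x) = 3*x^4 - 5*x^3 - 3*x^2 - 5*x - 2.
∫_{-1}^{1} of each monomial x^k gives [2/(k+1) if k even, 0 if k odd]. Integrating term-by-term (or equivalently evaluating the antiderivative F(x) = 3*x^5/5 - 5*x^4/4 - x^3 - 5*x^2/2 - 2*x at the endpoints):
  F(1) − F(−1) = -123/20 − (-27/20) = -24/5.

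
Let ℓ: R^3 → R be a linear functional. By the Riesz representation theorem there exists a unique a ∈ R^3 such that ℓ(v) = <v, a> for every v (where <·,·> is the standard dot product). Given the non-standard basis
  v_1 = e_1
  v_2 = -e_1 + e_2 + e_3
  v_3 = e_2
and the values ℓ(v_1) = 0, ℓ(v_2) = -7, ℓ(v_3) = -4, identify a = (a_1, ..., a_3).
a = (0, -4, -3)

Write a = (a_1, ..., a_3) in the standard basis. For each basis vector v_i, ℓ(v_i) = <v_i, a> is a linear equation in the a_j's. Collect the n equations into a matrix system V a = ℓ, where row i of V is v_i (expressed in the standard basis). Since V is invertible (lower-triangular with 1s on the diagonal, up to permutation), solve by back-substitution:
  V =
[[1, 0, 0],
 [-1, 1, 1],
 [0, 1, 0]]
  V a = (0, -7, -4)
Solving gives a = (0, -4, -3).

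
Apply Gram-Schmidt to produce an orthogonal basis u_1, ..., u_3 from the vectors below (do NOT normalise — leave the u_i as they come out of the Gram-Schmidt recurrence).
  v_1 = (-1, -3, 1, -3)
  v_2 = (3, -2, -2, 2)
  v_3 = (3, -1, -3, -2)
Orthogonal basis:
  u_1 = (-1, -3, 1, -3)
  u_2 = (11/4, -11/4, -7/4, 5/4)
  u_3 = (488/395, 539/395, -763/395, -956/395)

Apply the Gram-Schmidt recurrence
  u_1 = v_1
  u_i = v_i − Σ_{j<i} ((v_i · u_j) / (u_j · u_j)) · u_j.

Step by step this gives:
  u_1 = (-1, -3, 1, -3)
  u_2 = (11/4, -11/4, -7/4, 5/4)
  u_3 = (488/395, 539/395, -763/395, -956/395)

Orthogonality check:
  u_2 · u_1 = 0 (should be 0)
  u_3 · u_1 = 0 (should be 0)
  u_3 · u_2 = 0 (should be 0)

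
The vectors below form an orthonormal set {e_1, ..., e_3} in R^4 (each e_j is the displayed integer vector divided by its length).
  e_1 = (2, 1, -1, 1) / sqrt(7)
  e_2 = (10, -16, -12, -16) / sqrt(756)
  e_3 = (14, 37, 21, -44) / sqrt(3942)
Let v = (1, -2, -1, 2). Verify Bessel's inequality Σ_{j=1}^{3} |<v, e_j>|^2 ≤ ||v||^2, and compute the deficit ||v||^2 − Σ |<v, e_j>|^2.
Σ |<v, e_j>|^2 = 1339/146; ||v||^2 = 10; deficit = 121/146

Write each e_j = u_j / sqrt(<u_j, u_j>) where u_j is the displayed integer vector. Then <v, e_j> = <v, u_j> / sqrt(<u_j, u_j>), so |<v, e_j>|^2 = <v, u_j>^2 / <u_j, u_j>.
Coefficients: <v, e_1> = 3/sqrt(7), <v, e_2> = 22/sqrt(756), <v, e_3> = -169/sqrt(3942).
Square and sum: Σ |<v, e_j>|^2 = 1339/146.
Compute ||v||^2 = v·v = 10.
Deficit = 10 − 1339/146 = 121/146 ≥ 0, confirming Bessel's inequality. (The deficit equals ||v − Σ <v,e_j> e_j||^2, the squared distance from v to span{e_j}.)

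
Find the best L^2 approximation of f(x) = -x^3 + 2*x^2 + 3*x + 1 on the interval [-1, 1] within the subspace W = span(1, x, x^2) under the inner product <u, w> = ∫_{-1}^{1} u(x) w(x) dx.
g(x) = 2*x^2 + 12*x/5 + 1

The best approximation g ∈ W is the orthogonal projection of f onto W. Writing g = a_0 + a_1 x + a_2 x^2, the coefficients solve the normal equations G · a = b where
  G_{ij} = <φ_i, φ_j> and b_i = <f, φ_i>, with φ_0 = 1, φ_1 = x, φ_2 = x^2.
G =
  [2, 0, 2/3]
  [0, 2/3, 0]
  [2/3, 0, 2/5],
b = (10/3, 8/5, 22/15).
Solving gives a_0 = 1, a_1 = 12/5, a_2 = 2, so
  g(x) = 2*x^2 + 12*x/5 + 1.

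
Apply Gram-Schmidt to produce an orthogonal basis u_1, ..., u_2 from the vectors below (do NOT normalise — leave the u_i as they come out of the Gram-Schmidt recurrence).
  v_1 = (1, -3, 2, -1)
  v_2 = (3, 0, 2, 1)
Orthogonal basis:
  u_1 = (1, -3, 2, -1)
  u_2 = (13/5, 6/5, 6/5, 7/5)

Apply the Gram-Schmidt recurrence
  u_1 = v_1
  u_i = v_i − Σ_{j<i} ((v_i · u_j) / (u_j · u_j)) · u_j.

Step by step this gives:
  u_1 = (1, -3, 2, -1)
  u_2 = (13/5, 6/5, 6/5, 7/5)

Orthogonality check:
  u_2 · u_1 = 0 (should be 0)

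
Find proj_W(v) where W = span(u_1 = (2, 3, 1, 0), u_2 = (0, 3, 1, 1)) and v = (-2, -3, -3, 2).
proj_W(v) = (-76/27, -28/9, -28/27, 10/27)

Set up U = [u_1 | ... | u_2] ∈ R^(4×2). The projector onto W = col(U) is P = U (U^T U)^(-1) U^T.
Compute U^T U =
  [14, 10]
  [10, 11],
and U^T v = (-16, -10).
Solve U^T U · c = U^T v for the coefficients: c = (-38/27, 10/27). The projection is proj_W(v) = U c.
Check: (v - proj_W(v)) · u_1 = 0  (should be 0).
Check: (v - proj_W(v)) · u_2 = 0  (should be 0).
Result: proj_W(v) = (-76/27, -28/9, -28/27, 10/27).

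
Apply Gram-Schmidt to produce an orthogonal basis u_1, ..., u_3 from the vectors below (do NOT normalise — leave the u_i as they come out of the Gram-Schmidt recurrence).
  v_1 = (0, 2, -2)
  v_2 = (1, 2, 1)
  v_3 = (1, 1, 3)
Orthogonal basis:
  u_1 = (0, 2, -2)
  u_2 = (1, 3/2, 3/2)
  u_3 = (-3/11, 1/11, 1/11)

Apply the Gram-Schmidt recurrence
  u_1 = v_1
  u_i = v_i − Σ_{j<i} ((v_i · u_j) / (u_j · u_j)) · u_j.

Step by step this gives:
  u_1 = (0, 2, -2)
  u_2 = (1, 3/2, 3/2)
  u_3 = (-3/11, 1/11, 1/11)

Orthogonality check:
  u_2 · u_1 = 0 (should be 0)
  u_3 · u_1 = 0 (should be 0)
  u_3 · u_2 = 0 (should be 0)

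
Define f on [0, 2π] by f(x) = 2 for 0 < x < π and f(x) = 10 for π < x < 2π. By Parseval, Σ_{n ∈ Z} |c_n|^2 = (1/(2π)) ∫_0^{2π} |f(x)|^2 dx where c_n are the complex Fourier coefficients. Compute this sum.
Σ |c_n|^2 = 52

Parseval equates the L^2 energy of f (normalised by 1/(2π)) with the ℓ^2 sum of its Fourier coefficients: (1/(2π)) ∫_0^{2π} |f|^2 = Σ |c_n|^2.
Compute the left side: (1/(2π)) [∫_0^π 2^2 dx + ∫_π^{2π} 10^2 dx] = (1/(2π)) · (4π + 100π) = (4 + 100)/2 = 52.
So Σ_{n ∈ Z} |c_n|^2 = 52.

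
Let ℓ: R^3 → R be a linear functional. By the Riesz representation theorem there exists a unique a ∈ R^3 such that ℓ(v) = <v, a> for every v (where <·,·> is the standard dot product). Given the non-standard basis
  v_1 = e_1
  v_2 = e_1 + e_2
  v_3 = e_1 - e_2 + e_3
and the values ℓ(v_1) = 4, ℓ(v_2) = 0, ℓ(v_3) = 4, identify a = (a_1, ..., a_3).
a = (4, -4, -4)

Write a = (a_1, ..., a_3) in the standard basis. For each basis vector v_i, ℓ(v_i) = <v_i, a> is a linear equation in the a_j's. Collect the n equations into a matrix system V a = ℓ, where row i of V is v_i (expressed in the standard basis). Since V is invertible (lower-triangular with 1s on the diagonal, up to permutation), solve by back-substitution:
  V =
[[1, 0, 0],
 [1, 1, 0],
 [1, -1, 1]]
  V a = (4, 0, 4)
Solving gives a = (4, -4, -4).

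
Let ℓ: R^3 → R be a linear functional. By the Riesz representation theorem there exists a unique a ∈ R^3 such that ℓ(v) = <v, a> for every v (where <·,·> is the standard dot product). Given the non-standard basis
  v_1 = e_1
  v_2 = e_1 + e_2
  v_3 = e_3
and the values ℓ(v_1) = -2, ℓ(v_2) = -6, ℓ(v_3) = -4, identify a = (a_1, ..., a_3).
a = (-2, -4, -4)

Write a = (a_1, ..., a_3) in the standard basis. For each basis vector v_i, ℓ(v_i) = <v_i, a> is a linear equation in the a_j's. Collect the n equations into a matrix system V a = ℓ, where row i of V is v_i (expressed in the standard basis). Since V is invertible (lower-triangular with 1s on the diagonal, up to permutation), solve by back-substitution:
  V =
[[1, 0, 0],
 [1, 1, 0],
 [0, 0, 1]]
  V a = (-2, -6, -4)
Solving gives a = (-2, -4, -4).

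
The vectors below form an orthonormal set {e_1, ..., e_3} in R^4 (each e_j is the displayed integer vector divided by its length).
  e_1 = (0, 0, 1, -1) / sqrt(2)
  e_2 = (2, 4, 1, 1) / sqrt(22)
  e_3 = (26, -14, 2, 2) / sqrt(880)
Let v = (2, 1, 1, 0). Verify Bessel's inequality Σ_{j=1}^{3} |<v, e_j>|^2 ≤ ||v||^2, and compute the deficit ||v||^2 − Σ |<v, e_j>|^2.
Σ |<v, e_j>|^2 = 6; ||v||^2 = 6; deficit = 0

Write each e_j = u_j / sqrt(<u_j, u_j>) where u_j is the displayed integer vector. Then <v, e_j> = <v, u_j> / sqrt(<u_j, u_j>), so |<v, e_j>|^2 = <v, u_j>^2 / <u_j, u_j>.
Coefficients: <v, e_1> = 1/sqrt(2), <v, e_2> = 9/sqrt(22), <v, e_3> = 40/sqrt(880).
Square and sum: Σ |<v, e_j>|^2 = 6.
Compute ||v||^2 = v·v = 6.
Deficit = 6 − 6 = 0 ≥ 0, confirming Bessel's inequality. (The deficit equals ||v − Σ <v,e_j> e_j||^2, the squared distance from v to span{e_j}.)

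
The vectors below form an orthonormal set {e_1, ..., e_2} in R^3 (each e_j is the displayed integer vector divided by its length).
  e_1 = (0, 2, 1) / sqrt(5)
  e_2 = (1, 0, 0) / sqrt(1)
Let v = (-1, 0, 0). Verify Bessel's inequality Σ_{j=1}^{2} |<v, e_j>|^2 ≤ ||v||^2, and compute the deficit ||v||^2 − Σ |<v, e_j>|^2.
Σ |<v, e_j>|^2 = 1; ||v||^2 = 1; deficit = 0

Write each e_j = u_j / sqrt(<u_j, u_j>) where u_j is the displayed integer vector. Then <v, e_j> = <v, u_j> / sqrt(<u_j, u_j>), so |<v, e_j>|^2 = <v, u_j>^2 / <u_j, u_j>.
Coefficients: <v, e_1> = 0/sqrt(5), <v, e_2> = -1/sqrt(1).
Square and sum: Σ |<v, e_j>|^2 = 1.
Compute ||v||^2 = v·v = 1.
Deficit = 1 − 1 = 0 ≥ 0, confirming Bessel's inequality. (The deficit equals ||v − Σ <v,e_j> e_j||^2, the squared distance from v to span{e_j}.)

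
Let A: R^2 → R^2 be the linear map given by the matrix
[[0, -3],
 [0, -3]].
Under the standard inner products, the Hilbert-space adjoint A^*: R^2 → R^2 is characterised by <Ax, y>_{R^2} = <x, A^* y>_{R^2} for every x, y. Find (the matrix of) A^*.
A^* = A^T =
[[0, 0],
 [-3, -3]]

For real matrices with standard dot products, the defining identity <Ax, y> = <x, A^* y> gives (Ax)^T y = x^T (A^*) y, i.e. x^T A^T y = x^T (A^*) y. Since this holds for all x, y, we must have A^* = A^T. Therefore
A^* =
[[0, 0],
 [-3, -3]].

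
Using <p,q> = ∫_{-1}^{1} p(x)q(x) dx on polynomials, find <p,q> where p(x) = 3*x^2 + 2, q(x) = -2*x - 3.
<p,q> = -18

Expand the product: p(x)·q(x) = -6*x^3 - 9*x^2 - 4*x - 6.
∫_{-1}^{1} of each monomial x^k gives [2/(k+1) if k even, 0 if k odd]. Integrating term-by-term (or equivalently evaluating the antiderivative F(x) = -3*x^4/2 - 3*x^3 - 2*x^2 - 6*x at the endpoints):
  F(1) − F(−1) = -25/2 − (11/2) = -18.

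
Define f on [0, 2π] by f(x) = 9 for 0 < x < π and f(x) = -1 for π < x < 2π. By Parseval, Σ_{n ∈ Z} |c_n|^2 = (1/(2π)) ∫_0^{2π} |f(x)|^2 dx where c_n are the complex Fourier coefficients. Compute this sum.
Σ |c_n|^2 = 41

Parseval equates the L^2 energy of f (normalised by 1/(2π)) with the ℓ^2 sum of its Fourier coefficients: (1/(2π)) ∫_0^{2π} |f|^2 = Σ |c_n|^2.
Compute the left side: (1/(2π)) [∫_0^π 9^2 dx + ∫_π^{2π} (-1)^2 dx] = (1/(2π)) · (81π + 1π) = (81 + 1)/2 = 41.
So Σ_{n ∈ Z} |c_n|^2 = 41.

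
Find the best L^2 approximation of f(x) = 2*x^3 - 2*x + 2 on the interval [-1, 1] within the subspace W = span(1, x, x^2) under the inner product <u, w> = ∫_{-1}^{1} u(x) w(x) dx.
g(x) = 2 - 4*x/5

The best approximation g ∈ W is the orthogonal projection of f onto W. Writing g = a_0 + a_1 x + a_2 x^2, the coefficients solve the normal equations G · a = b where
  G_{ij} = <φ_i, φ_j> and b_i = <f, φ_i>, with φ_0 = 1, φ_1 = x, φ_2 = x^2.
G =
  [2, 0, 2/3]
  [0, 2/3, 0]
  [2/3, 0, 2/5],
b = (4, -8/15, 4/3).
Solving gives a_0 = 2, a_1 = -4/5, a_2 = 0, so
  g(x) = 2 - 4*x/5.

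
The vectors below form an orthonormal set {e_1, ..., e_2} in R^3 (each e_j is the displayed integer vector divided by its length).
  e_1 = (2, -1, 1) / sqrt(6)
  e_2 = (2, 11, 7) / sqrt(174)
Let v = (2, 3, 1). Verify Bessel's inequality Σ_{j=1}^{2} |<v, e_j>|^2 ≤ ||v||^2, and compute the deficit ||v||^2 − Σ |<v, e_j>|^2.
Σ |<v, e_j>|^2 = 342/29; ||v||^2 = 14; deficit = 64/29

Write each e_j = u_j / sqrt(<u_j, u_j>) where u_j is the displayed integer vector. Then <v, e_j> = <v, u_j> / sqrt(<u_j, u_j>), so |<v, e_j>|^2 = <v, u_j>^2 / <u_j, u_j>.
Coefficients: <v, e_1> = 2/sqrt(6), <v, e_2> = 44/sqrt(174).
Square and sum: Σ |<v, e_j>|^2 = 342/29.
Compute ||v||^2 = v·v = 14.
Deficit = 14 − 342/29 = 64/29 ≥ 0, confirming Bessel's inequality. (The deficit equals ||v − Σ <v,e_j> e_j||^2, the squared distance from v to span{e_j}.)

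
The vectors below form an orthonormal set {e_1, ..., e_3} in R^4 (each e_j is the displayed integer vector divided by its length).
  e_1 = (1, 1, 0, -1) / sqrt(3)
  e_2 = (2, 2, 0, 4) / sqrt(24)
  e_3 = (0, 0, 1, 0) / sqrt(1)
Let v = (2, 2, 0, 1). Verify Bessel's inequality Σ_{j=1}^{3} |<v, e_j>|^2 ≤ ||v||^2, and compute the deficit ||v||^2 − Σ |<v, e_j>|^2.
Σ |<v, e_j>|^2 = 9; ||v||^2 = 9; deficit = 0

Write each e_j = u_j / sqrt(<u_j, u_j>) where u_j is the displayed integer vector. Then <v, e_j> = <v, u_j> / sqrt(<u_j, u_j>), so |<v, e_j>|^2 = <v, u_j>^2 / <u_j, u_j>.
Coefficients: <v, e_1> = 3/sqrt(3), <v, e_2> = 12/sqrt(24), <v, e_3> = 0/sqrt(1).
Square and sum: Σ |<v, e_j>|^2 = 9.
Compute ||v||^2 = v·v = 9.
Deficit = 9 − 9 = 0 ≥ 0, confirming Bessel's inequality. (The deficit equals ||v − Σ <v,e_j> e_j||^2, the squared distance from v to span{e_j}.)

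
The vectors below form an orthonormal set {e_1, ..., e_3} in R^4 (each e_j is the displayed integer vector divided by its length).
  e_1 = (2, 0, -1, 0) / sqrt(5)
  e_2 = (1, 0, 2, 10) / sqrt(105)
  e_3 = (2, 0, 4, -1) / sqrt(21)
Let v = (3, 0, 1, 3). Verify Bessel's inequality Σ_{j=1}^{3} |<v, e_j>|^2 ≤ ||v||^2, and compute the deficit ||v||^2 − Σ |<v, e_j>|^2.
Σ |<v, e_j>|^2 = 19; ||v||^2 = 19; deficit = 0

Write each e_j = u_j / sqrt(<u_j, u_j>) where u_j is the displayed integer vector. Then <v, e_j> = <v, u_j> / sqrt(<u_j, u_j>), so |<v, e_j>|^2 = <v, u_j>^2 / <u_j, u_j>.
Coefficients: <v, e_1> = 5/sqrt(5), <v, e_2> = 35/sqrt(105), <v, e_3> = 7/sqrt(21).
Square and sum: Σ |<v, e_j>|^2 = 19.
Compute ||v||^2 = v·v = 19.
Deficit = 19 − 19 = 0 ≥ 0, confirming Bessel's inequality. (The deficit equals ||v − Σ <v,e_j> e_j||^2, the squared distance from v to span{e_j}.)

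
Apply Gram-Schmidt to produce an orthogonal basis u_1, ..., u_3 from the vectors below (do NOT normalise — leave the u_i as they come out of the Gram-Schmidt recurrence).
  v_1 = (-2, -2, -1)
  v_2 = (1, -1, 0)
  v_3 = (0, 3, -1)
Orthogonal basis:
  u_1 = (-2, -2, -1)
  u_2 = (1, -1, 0)
  u_3 = (7/18, 7/18, -14/9)

Apply the Gram-Schmidt recurrence
  u_1 = v_1
  u_i = v_i − Σ_{j<i} ((v_i · u_j) / (u_j · u_j)) · u_j.

Step by step this gives:
  u_1 = (-2, -2, -1)
  u_2 = (1, -1, 0)
  u_3 = (7/18, 7/18, -14/9)

Orthogonality check:
  u_2 · u_1 = 0 (should be 0)
  u_3 · u_1 = 0 (should be 0)
  u_3 · u_2 = 0 (should be 0)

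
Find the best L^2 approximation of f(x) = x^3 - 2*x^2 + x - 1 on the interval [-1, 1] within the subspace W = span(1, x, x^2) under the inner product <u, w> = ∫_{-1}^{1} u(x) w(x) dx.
g(x) = -2*x^2 + 8*x/5 - 1

The best approximation g ∈ W is the orthogonal projection of f onto W. Writing g = a_0 + a_1 x + a_2 x^2, the coefficients solve the normal equations G · a = b where
  G_{ij} = <φ_i, φ_j> and b_i = <f, φ_i>, with φ_0 = 1, φ_1 = x, φ_2 = x^2.
G =
  [2, 0, 2/3]
  [0, 2/3, 0]
  [2/3, 0, 2/5],
b = (-10/3, 16/15, -22/15).
Solving gives a_0 = -1, a_1 = 8/5, a_2 = -2, so
  g(x) = -2*x^2 + 8*x/5 - 1.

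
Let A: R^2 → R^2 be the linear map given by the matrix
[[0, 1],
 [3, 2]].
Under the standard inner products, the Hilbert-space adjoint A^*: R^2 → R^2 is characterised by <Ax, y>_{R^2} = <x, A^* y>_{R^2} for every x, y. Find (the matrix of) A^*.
A^* = A^T =
[[0, 3],
 [1, 2]]

For real matrices with standard dot products, the defining identity <Ax, y> = <x, A^* y> gives (Ax)^T y = x^T (A^*) y, i.e. x^T A^T y = x^T (A^*) y. Since this holds for all x, y, we must have A^* = A^T. Therefore
A^* =
[[0, 3],
 [1, 2]].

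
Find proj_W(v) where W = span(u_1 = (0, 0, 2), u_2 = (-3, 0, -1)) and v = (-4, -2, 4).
proj_W(v) = (-4, 0, 4)

Set up U = [u_1 | ... | u_2] ∈ R^(3×2). The projector onto W = col(U) is P = U (U^T U)^(-1) U^T.
Compute U^T U =
  [4, -2]
  [-2, 10],
and U^T v = (8, 8).
Solve U^T U · c = U^T v for the coefficients: c = (8/3, 4/3). The projection is proj_W(v) = U c.
Check: (v - proj_W(v)) · u_1 = 0  (should be 0).
Check: (v - proj_W(v)) · u_2 = 0  (should be 0).
Result: proj_W(v) = (-4, 0, 4).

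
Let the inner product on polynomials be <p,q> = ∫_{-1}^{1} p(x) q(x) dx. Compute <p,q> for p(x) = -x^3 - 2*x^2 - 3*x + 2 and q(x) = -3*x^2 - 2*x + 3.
<p,q> = 56/5

Expand the product: p(x)·q(x) = 3*x^5 + 8*x^4 + 10*x^3 - 6*x^2 - 13*x + 6.
∫_{-1}^{1} of each monomial x^k gives [2/(k+1) if k even, 0 if k odd]. Integrating term-by-term (or equivalently evaluating the antiderivative F(x) = x^6/2 + 8*x^5/5 + 5*x^4/2 - 2*x^3 - 13*x^2/2 + 6*x at the endpoints):
  F(1) − F(−1) = 21/10 − (-91/10) = 56/5.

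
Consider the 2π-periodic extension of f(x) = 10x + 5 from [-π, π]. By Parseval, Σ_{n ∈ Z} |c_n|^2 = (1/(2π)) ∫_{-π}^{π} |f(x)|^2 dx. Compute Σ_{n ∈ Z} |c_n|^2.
Σ |c_n|^2 = 100π^2/3 + 25

Expand and integrate term by term over [-π, π]:
  ∫ (10x)^2 dx = 100·(2π^3/3); ∫ 2·10·(5)·x dx = 0 (odd integrand); ∫ 5^2 dx = 25·2π.
So (1/(2π)) ∫_{-π}^{π} (10x + 5)^2 dx = 100π^2/3 + 25 = 100π^2/3 + 25.
Parseval ⇒ Σ |c_n|^2 = 100π^2/3 + 25.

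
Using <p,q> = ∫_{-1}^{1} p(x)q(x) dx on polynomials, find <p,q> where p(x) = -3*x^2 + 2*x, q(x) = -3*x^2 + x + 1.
<p,q> = 44/15

Expand the product: p(x)·q(x) = 9*x^4 - 9*x^3 - x^2 + 2*x.
∫_{-1}^{1} of each monomial x^k gives [2/(k+1) if k even, 0 if k odd]. Integrating term-by-term (or equivalently evaluating the antiderivative F(x) = 9*x^5/5 - 9*x^4/4 - x^3/3 + x^2 at the endpoints):
  F(1) − F(−1) = 13/60 − (-163/60) = 44/15.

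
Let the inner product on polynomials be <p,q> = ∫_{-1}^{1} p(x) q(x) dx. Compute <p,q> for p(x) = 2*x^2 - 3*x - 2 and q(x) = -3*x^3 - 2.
<p,q> = 134/15

Expand the product: p(x)·q(x) = -6*x^5 + 9*x^4 + 6*x^3 - 4*x^2 + 6*x + 4.
∫_{-1}^{1} of each monomial x^k gives [2/(k+1) if k even, 0 if k odd]. Integrating term-by-term (or equivalently evaluating the antiderivative F(x) = -x^6 + 9*x^5/5 + 3*x^4/2 - 4*x^3/3 + 3*x^2 + 4*x at the endpoints):
  F(1) − F(−1) = 239/30 − (-29/30) = 134/15.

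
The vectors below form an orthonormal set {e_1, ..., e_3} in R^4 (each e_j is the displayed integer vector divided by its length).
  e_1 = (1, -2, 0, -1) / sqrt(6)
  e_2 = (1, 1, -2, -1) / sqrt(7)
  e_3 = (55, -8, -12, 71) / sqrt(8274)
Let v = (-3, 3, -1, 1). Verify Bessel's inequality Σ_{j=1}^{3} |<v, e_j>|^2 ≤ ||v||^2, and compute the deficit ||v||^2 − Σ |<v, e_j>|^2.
Σ |<v, e_j>|^2 = 3579/197; ||v||^2 = 20; deficit = 361/197

Write each e_j = u_j / sqrt(<u_j, u_j>) where u_j is the displayed integer vector. Then <v, e_j> = <v, u_j> / sqrt(<u_j, u_j>), so |<v, e_j>|^2 = <v, u_j>^2 / <u_j, u_j>.
Coefficients: <v, e_1> = -10/sqrt(6), <v, e_2> = 1/sqrt(7), <v, e_3> = -106/sqrt(8274).
Square and sum: Σ |<v, e_j>|^2 = 3579/197.
Compute ||v||^2 = v·v = 20.
Deficit = 20 − 3579/197 = 361/197 ≥ 0, confirming Bessel's inequality. (The deficit equals ||v − Σ <v,e_j> e_j||^2, the squared distance from v to span{e_j}.)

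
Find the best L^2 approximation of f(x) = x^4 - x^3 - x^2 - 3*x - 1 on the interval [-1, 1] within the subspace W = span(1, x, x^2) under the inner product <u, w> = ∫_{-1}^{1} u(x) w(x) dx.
g(x) = -x^2/7 - 18*x/5 - 38/35

The best approximation g ∈ W is the orthogonal projection of f onto W. Writing g = a_0 + a_1 x + a_2 x^2, the coefficients solve the normal equations G · a = b where
  G_{ij} = <φ_i, φ_j> and b_i = <f, φ_i>, with φ_0 = 1, φ_1 = x, φ_2 = x^2.
G =
  [2, 0, 2/3]
  [0, 2/3, 0]
  [2/3, 0, 2/5],
b = (-34/15, -12/5, -82/105).
Solving gives a_0 = -38/35, a_1 = -18/5, a_2 = -1/7, so
  g(x) = -x^2/7 - 18*x/5 - 38/35.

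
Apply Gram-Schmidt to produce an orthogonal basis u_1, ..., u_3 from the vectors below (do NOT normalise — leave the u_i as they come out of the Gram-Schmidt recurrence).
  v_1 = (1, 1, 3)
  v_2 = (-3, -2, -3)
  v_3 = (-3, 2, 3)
Orthogonal basis:
  u_1 = (1, 1, 3)
  u_2 = (-19/11, -8/11, 9/11)
  u_3 = (-27/23, 54/23, -9/23)

Apply the Gram-Schmidt recurrence
  u_1 = v_1
  u_i = v_i − Σ_{j<i} ((v_i · u_j) / (u_j · u_j)) · u_j.

Step by step this gives:
  u_1 = (1, 1, 3)
  u_2 = (-19/11, -8/11, 9/11)
  u_3 = (-27/23, 54/23, -9/23)

Orthogonality check:
  u_2 · u_1 = 0 (should be 0)
  u_3 · u_1 = 0 (should be 0)
  u_3 · u_2 = 0 (should be 0)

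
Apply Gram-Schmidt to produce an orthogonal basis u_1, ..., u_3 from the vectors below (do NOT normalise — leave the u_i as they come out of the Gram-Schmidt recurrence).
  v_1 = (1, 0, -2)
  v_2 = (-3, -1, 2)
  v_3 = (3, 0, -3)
Orthogonal basis:
  u_1 = (1, 0, -2)
  u_2 = (-8/5, -1, -4/5)
  u_3 = (2/7, -4/7, 1/7)

Apply the Gram-Schmidt recurrence
  u_1 = v_1
  u_i = v_i − Σ_{j<i} ((v_i · u_j) / (u_j · u_j)) · u_j.

Step by step this gives:
  u_1 = (1, 0, -2)
  u_2 = (-8/5, -1, -4/5)
  u_3 = (2/7, -4/7, 1/7)

Orthogonality check:
  u_2 · u_1 = 0 (should be 0)
  u_3 · u_1 = 0 (should be 0)
  u_3 · u_2 = 0 (should be 0)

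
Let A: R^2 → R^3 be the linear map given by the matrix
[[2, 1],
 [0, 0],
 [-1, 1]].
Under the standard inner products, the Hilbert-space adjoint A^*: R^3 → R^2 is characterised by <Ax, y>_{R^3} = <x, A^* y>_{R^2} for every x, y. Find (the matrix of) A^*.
A^* = A^T =
[[2, 0, -1],
 [1, 0, 1]]

For real matrices with standard dot products, the defining identity <Ax, y> = <x, A^* y> gives (Ax)^T y = x^T (A^*) y, i.e. x^T A^T y = x^T (A^*) y. Since this holds for all x, y, we must have A^* = A^T. Therefore
A^* =
[[2, 0, -1],
 [1, 0, 1]].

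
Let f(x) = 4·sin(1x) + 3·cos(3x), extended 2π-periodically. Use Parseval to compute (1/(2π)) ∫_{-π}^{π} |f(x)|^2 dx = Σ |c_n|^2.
Σ |c_n|^2 = 25/2

Expand |f|^2 and use orthogonality of {sin(nx), cos(mx)} on [-π, π]:
  ∫_{-π}^{π} sin(nx)^2 dx = π, ∫ cos(mx)^2 dx = π, and cross terms integrate to 0.
So ∫_{-π}^{π} f(x)^2 dx = 4^2 · π + 3^2 · π = (16 + 9)π.
Divide by 2π: (16 + 9)/2 = 25/2.
By Parseval, this equals Σ |c_n|^2.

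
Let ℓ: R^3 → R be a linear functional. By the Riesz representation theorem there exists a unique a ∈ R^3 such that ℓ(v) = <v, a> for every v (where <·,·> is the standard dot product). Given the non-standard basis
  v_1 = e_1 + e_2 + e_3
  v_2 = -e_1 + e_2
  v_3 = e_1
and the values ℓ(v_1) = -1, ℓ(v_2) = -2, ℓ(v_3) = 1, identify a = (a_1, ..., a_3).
a = (1, -1, -1)

Write a = (a_1, ..., a_3) in the standard basis. For each basis vector v_i, ℓ(v_i) = <v_i, a> is a linear equation in the a_j's. Collect the n equations into a matrix system V a = ℓ, where row i of V is v_i (expressed in the standard basis). Since V is invertible (lower-triangular with 1s on the diagonal, up to permutation), solve by back-substitution:
  V =
[[1, 1, 1],
 [-1, 1, 0],
 [1, 0, 0]]
  V a = (-1, -2, 1)
Solving gives a = (1, -1, -1).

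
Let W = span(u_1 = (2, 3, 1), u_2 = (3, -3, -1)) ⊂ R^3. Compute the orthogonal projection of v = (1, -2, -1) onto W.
proj_W(v) = (1, -21/10, -7/10)

Set up U = [u_1 | ... | u_2] ∈ R^(3×2). The projector onto W = col(U) is P = U (U^T U)^(-1) U^T.
Compute U^T U =
  [14, -4]
  [-4, 19],
and U^T v = (-5, 10).
Solve U^T U · c = U^T v for the coefficients: c = (-11/50, 12/25). The projection is proj_W(v) = U c.
Check: (v - proj_W(v)) · u_1 = 0  (should be 0).
Check: (v - proj_W(v)) · u_2 = 0  (should be 0).
Result: proj_W(v) = (1, -21/10, -7/10).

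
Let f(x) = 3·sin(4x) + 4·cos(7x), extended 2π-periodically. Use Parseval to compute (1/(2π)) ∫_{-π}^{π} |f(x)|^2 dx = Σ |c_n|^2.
Σ |c_n|^2 = 25/2

Expand |f|^2 and use orthogonality of {sin(nx), cos(mx)} on [-π, π]:
  ∫_{-π}^{π} sin(nx)^2 dx = π, ∫ cos(mx)^2 dx = π, and cross terms integrate to 0.
So ∫_{-π}^{π} f(x)^2 dx = 3^2 · π + 4^2 · π = (9 + 16)π.
Divide by 2π: (9 + 16)/2 = 25/2.
By Parseval, this equals Σ |c_n|^2.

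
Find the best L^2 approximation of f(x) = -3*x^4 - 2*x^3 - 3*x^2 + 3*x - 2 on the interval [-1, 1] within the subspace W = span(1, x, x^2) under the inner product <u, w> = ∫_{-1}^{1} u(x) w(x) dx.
g(x) = -39*x^2/7 + 9*x/5 - 61/35

The best approximation g ∈ W is the orthogonal projection of f onto W. Writing g = a_0 + a_1 x + a_2 x^2, the coefficients solve the normal equations G · a = b where
  G_{ij} = <φ_i, φ_j> and b_i = <f, φ_i>, with φ_0 = 1, φ_1 = x, φ_2 = x^2.
G =
  [2, 0, 2/3]
  [0, 2/3, 0]
  [2/3, 0, 2/5],
b = (-36/5, 6/5, -356/105).
Solving gives a_0 = -61/35, a_1 = 9/5, a_2 = -39/7, so
  g(x) = -39*x^2/7 + 9*x/5 - 61/35.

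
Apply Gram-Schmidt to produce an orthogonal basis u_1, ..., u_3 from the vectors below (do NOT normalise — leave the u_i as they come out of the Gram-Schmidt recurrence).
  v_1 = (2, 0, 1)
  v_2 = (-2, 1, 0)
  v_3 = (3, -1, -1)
Orthogonal basis:
  u_1 = (2, 0, 1)
  u_2 = (-2/5, 1, 4/5)
  u_3 = (1/3, 2/3, -2/3)

Apply the Gram-Schmidt recurrence
  u_1 = v_1
  u_i = v_i − Σ_{j<i} ((v_i · u_j) / (u_j · u_j)) · u_j.

Step by step this gives:
  u_1 = (2, 0, 1)
  u_2 = (-2/5, 1, 4/5)
  u_3 = (1/3, 2/3, -2/3)

Orthogonality check:
  u_2 · u_1 = 0 (should be 0)
  u_3 · u_1 = 0 (should be 0)
  u_3 · u_2 = 0 (should be 0)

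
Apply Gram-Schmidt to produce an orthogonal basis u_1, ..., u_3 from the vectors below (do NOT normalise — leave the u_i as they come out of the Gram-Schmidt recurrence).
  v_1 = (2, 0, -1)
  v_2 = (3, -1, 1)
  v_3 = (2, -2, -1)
Orthogonal basis:
  u_1 = (2, 0, -1)
  u_2 = (1, -1, 2)
  u_3 = (-1/3, -5/3, -2/3)

Apply the Gram-Schmidt recurrence
  u_1 = v_1
  u_i = v_i − Σ_{j<i} ((v_i · u_j) / (u_j · u_j)) · u_j.

Step by step this gives:
  u_1 = (2, 0, -1)
  u_2 = (1, -1, 2)
  u_3 = (-1/3, -5/3, -2/3)

Orthogonality check:
  u_2 · u_1 = 0 (should be 0)
  u_3 · u_1 = 0 (should be 0)
  u_3 · u_2 = 0 (should be 0)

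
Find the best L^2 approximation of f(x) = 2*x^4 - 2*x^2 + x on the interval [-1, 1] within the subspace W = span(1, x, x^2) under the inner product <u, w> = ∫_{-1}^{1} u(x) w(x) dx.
g(x) = -2*x^2/7 + x - 6/35

The best approximation g ∈ W is the orthogonal projection of f onto W. Writing g = a_0 + a_1 x + a_2 x^2, the coefficients solve the normal equations G · a = b where
  G_{ij} = <φ_i, φ_j> and b_i = <f, φ_i>, with φ_0 = 1, φ_1 = x, φ_2 = x^2.
G =
  [2, 0, 2/3]
  [0, 2/3, 0]
  [2/3, 0, 2/5],
b = (-8/15, 2/3, -8/35).
Solving gives a_0 = -6/35, a_1 = 1, a_2 = -2/7, so
  g(x) = -2*x^2/7 + x - 6/35.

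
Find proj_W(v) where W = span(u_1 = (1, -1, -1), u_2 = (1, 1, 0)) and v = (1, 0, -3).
proj_W(v) = (11/6, -5/6, -4/3)

Set up U = [u_1 | ... | u_2] ∈ R^(3×2). The projector onto W = col(U) is P = U (U^T U)^(-1) U^T.
Compute U^T U =
  [3, 0]
  [0, 2],
and U^T v = (4, 1).
Solve U^T U · c = U^T v for the coefficients: c = (4/3, 1/2). The projection is proj_W(v) = U c.
Check: (v - proj_W(v)) · u_1 = 0  (should be 0).
Check: (v - proj_W(v)) · u_2 = 0  (should be 0).
Result: proj_W(v) = (11/6, -5/6, -4/3).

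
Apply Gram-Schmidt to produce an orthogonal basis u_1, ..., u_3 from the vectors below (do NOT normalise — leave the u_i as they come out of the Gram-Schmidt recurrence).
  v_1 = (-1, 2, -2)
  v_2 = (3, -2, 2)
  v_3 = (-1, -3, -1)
Orthogonal basis:
  u_1 = (-1, 2, -2)
  u_2 = (16/9, 4/9, -4/9)
  u_3 = (0, -2, -2)

Apply the Gram-Schmidt recurrence
  u_1 = v_1
  u_i = v_i − Σ_{j<i} ((v_i · u_j) / (u_j · u_j)) · u_j.

Step by step this gives:
  u_1 = (-1, 2, -2)
  u_2 = (16/9, 4/9, -4/9)
  u_3 = (0, -2, -2)

Orthogonality check:
  u_2 · u_1 = 0 (should be 0)
  u_3 · u_1 = 0 (should be 0)
  u_3 · u_2 = 0 (should be 0)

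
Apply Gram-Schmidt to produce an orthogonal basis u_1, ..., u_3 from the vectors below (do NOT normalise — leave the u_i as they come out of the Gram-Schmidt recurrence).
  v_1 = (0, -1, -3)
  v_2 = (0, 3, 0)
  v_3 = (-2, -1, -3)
Orthogonal basis:
  u_1 = (0, -1, -3)
  u_2 = (0, 27/10, -9/10)
  u_3 = (-2, 0, 0)

Apply the Gram-Schmidt recurrence
  u_1 = v_1
  u_i = v_i − Σ_{j<i} ((v_i · u_j) / (u_j · u_j)) · u_j.

Step by step this gives:
  u_1 = (0, -1, -3)
  u_2 = (0, 27/10, -9/10)
  u_3 = (-2, 0, 0)

Orthogonality check:
  u_2 · u_1 = 0 (should be 0)
  u_3 · u_1 = 0 (should be 0)
  u_3 · u_2 = 0 (should be 0)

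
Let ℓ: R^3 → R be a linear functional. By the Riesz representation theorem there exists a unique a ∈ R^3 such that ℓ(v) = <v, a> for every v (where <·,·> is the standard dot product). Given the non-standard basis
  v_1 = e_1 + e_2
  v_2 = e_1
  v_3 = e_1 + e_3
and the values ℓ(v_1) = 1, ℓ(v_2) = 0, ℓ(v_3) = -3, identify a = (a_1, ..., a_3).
a = (0, 1, -3)

Write a = (a_1, ..., a_3) in the standard basis. For each basis vector v_i, ℓ(v_i) = <v_i, a> is a linear equation in the a_j's. Collect the n equations into a matrix system V a = ℓ, where row i of V is v_i (expressed in the standard basis). Since V is invertible (lower-triangular with 1s on the diagonal, up to permutation), solve by back-substitution:
  V =
[[1, 1, 0],
 [1, 0, 0],
 [1, 0, 1]]
  V a = (1, 0, -3)
Solving gives a = (0, 1, -3).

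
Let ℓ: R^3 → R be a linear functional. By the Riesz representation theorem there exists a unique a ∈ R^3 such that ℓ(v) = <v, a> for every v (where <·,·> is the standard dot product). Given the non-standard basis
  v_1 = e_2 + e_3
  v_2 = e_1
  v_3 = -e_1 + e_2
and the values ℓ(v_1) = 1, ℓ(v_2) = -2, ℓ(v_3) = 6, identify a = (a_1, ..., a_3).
a = (-2, 4, -3)

Write a = (a_1, ..., a_3) in the standard basis. For each basis vector v_i, ℓ(v_i) = <v_i, a> is a linear equation in the a_j's. Collect the n equations into a matrix system V a = ℓ, where row i of V is v_i (expressed in the standard basis). Since V is invertible (lower-triangular with 1s on the diagonal, up to permutation), solve by back-substitution:
  V =
[[0, 1, 1],
 [1, 0, 0],
 [-1, 1, 0]]
  V a = (1, -2, 6)
Solving gives a = (-2, 4, -3).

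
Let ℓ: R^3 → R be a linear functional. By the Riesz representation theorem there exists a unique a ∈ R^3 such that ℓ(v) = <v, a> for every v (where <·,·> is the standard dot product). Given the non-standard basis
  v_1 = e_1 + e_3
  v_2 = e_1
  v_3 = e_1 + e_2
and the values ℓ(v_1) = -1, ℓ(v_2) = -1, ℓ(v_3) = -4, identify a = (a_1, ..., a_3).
a = (-1, -3, 0)

Write a = (a_1, ..., a_3) in the standard basis. For each basis vector v_i, ℓ(v_i) = <v_i, a> is a linear equation in the a_j's. Collect the n equations into a matrix system V a = ℓ, where row i of V is v_i (expressed in the standard basis). Since V is invertible (lower-triangular with 1s on the diagonal, up to permutation), solve by back-substitution:
  V =
[[1, 0, 1],
 [1, 0, 0],
 [1, 1, 0]]
  V a = (-1, -1, -4)
Solving gives a = (-1, -3, 0).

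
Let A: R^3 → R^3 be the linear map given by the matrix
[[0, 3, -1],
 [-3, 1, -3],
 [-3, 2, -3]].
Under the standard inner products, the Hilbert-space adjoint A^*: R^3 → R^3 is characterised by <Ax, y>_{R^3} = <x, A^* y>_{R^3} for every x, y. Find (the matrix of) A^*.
A^* = A^T =
[[0, -3, -3],
 [3, 1, 2],
 [-1, -3, -3]]

For real matrices with standard dot products, the defining identity <Ax, y> = <x, A^* y> gives (Ax)^T y = x^T (A^*) y, i.e. x^T A^T y = x^T (A^*) y. Since this holds for all x, y, we must have A^* = A^T. Therefore
A^* =
[[0, -3, -3],
 [3, 1, 2],
 [-1, -3, -3]].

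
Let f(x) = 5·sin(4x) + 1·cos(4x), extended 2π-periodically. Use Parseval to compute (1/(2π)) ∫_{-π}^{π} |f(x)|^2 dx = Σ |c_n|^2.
Σ |c_n|^2 = 13

Expand |f|^2 and use orthogonality of {sin(nx), cos(mx)} on [-π, π]:
  ∫_{-π}^{π} sin(nx)^2 dx = π, ∫ cos(mx)^2 dx = π, and cross terms integrate to 0.
So ∫_{-π}^{π} f(x)^2 dx = 5^2 · π + 1^2 · π = (25 + 1)π.
Divide by 2π: (25 + 1)/2 = 13.
By Parseval, this equals Σ |c_n|^2.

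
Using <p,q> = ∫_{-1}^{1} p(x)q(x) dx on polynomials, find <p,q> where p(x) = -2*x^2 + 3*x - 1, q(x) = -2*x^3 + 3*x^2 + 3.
<p,q> = -84/5

Expand the product: p(x)·q(x) = 4*x^5 - 12*x^4 + 11*x^3 - 9*x^2 + 9*x - 3.
∫_{-1}^{1} of each monomial x^k gives [2/(k+1) if k even, 0 if k odd]. Integrating term-by-term (or equivalently evaluating the antiderivative F(x) = 2*x^6/3 - 12*x^5/5 + 11*x^4/4 - 3*x^3 + 9*x^2/2 - 3*x at the endpoints):
  F(1) − F(−1) = -29/60 − (979/60) = -84/5.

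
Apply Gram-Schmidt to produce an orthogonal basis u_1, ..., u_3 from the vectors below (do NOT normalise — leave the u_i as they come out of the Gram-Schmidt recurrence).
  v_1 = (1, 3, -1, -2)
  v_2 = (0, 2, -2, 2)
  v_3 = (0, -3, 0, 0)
Orthogonal basis:
  u_1 = (1, 3, -1, -2)
  u_2 = (-4/15, 6/5, -26/15, 38/15)
  u_3 = (21/41, -33/41, -48/41, -15/41)

Apply the Gram-Schmidt recurrence
  u_1 = v_1
  u_i = v_i − Σ_{j<i} ((v_i · u_j) / (u_j · u_j)) · u_j.

Step by step this gives:
  u_1 = (1, 3, -1, -2)
  u_2 = (-4/15, 6/5, -26/15, 38/15)
  u_3 = (21/41, -33/41, -48/41, -15/41)

Orthogonality check:
  u_2 · u_1 = 0 (should be 0)
  u_3 · u_1 = 0 (should be 0)
  u_3 · u_2 = 0 (should be 0)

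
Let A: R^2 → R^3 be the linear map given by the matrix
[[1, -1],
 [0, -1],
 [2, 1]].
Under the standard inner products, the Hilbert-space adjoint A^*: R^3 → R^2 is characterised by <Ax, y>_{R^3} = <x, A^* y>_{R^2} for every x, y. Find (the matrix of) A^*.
A^* = A^T =
[[1, 0, 2],
 [-1, -1, 1]]

For real matrices with standard dot products, the defining identity <Ax, y> = <x, A^* y> gives (Ax)^T y = x^T (A^*) y, i.e. x^T A^T y = x^T (A^*) y. Since this holds for all x, y, we must have A^* = A^T. Therefore
A^* =
[[1, 0, 2],
 [-1, -1, 1]].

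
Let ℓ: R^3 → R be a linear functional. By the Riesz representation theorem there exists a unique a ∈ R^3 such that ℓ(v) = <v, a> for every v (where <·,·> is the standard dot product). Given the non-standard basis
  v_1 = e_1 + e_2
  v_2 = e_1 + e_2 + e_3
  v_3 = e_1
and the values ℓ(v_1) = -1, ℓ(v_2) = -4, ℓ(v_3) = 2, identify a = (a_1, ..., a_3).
a = (2, -3, -3)

Write a = (a_1, ..., a_3) in the standard basis. For each basis vector v_i, ℓ(v_i) = <v_i, a> is a linear equation in the a_j's. Collect the n equations into a matrix system V a = ℓ, where row i of V is v_i (expressed in the standard basis). Since V is invertible (lower-triangular with 1s on the diagonal, up to permutation), solve by back-substitution:
  V =
[[1, 1, 0],
 [1, 1, 1],
 [1, 0, 0]]
  V a = (-1, -4, 2)
Solving gives a = (2, -3, -3).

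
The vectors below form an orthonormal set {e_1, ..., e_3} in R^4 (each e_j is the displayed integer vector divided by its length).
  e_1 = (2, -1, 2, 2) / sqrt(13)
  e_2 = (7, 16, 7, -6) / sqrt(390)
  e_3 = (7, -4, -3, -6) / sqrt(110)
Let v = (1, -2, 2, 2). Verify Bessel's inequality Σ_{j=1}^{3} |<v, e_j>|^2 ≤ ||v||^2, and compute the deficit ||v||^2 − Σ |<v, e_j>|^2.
Σ |<v, e_j>|^2 = 413/33; ||v||^2 = 13; deficit = 16/33

Write each e_j = u_j / sqrt(<u_j, u_j>) where u_j is the displayed integer vector. Then <v, e_j> = <v, u_j> / sqrt(<u_j, u_j>), so |<v, e_j>|^2 = <v, u_j>^2 / <u_j, u_j>.
Coefficients: <v, e_1> = 12/sqrt(13), <v, e_2> = -23/sqrt(390), <v, e_3> = -3/sqrt(110).
Square and sum: Σ |<v, e_j>|^2 = 413/33.
Compute ||v||^2 = v·v = 13.
Deficit = 13 − 413/33 = 16/33 ≥ 0, confirming Bessel's inequality. (The deficit equals ||v − Σ <v,e_j> e_j||^2, the squared distance from v to span{e_j}.)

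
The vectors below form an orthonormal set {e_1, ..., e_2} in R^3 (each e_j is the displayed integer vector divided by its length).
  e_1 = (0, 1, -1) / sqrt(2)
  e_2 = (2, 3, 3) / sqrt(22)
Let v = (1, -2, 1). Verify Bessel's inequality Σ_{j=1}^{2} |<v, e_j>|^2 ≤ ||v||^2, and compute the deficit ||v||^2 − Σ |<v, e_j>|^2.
Σ |<v, e_j>|^2 = 50/11; ||v||^2 = 6; deficit = 16/11

Write each e_j = u_j / sqrt(<u_j, u_j>) where u_j is the displayed integer vector. Then <v, e_j> = <v, u_j> / sqrt(<u_j, u_j>), so |<v, e_j>|^2 = <v, u_j>^2 / <u_j, u_j>.
Coefficients: <v, e_1> = -3/sqrt(2), <v, e_2> = -1/sqrt(22).
Square and sum: Σ |<v, e_j>|^2 = 50/11.
Compute ||v||^2 = v·v = 6.
Deficit = 6 − 50/11 = 16/11 ≥ 0, confirming Bessel's inequality. (The deficit equals ||v − Σ <v,e_j> e_j||^2, the squared distance from v to span{e_j}.)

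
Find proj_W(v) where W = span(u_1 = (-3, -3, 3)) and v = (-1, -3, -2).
proj_W(v) = (-2/3, -2/3, 2/3)

Set up U = [u_1 | ... | u_1] ∈ R^(3×1). The projector onto W = col(U) is P = U (U^T U)^(-1) U^T.
Compute U^T U =
  [27],
and U^T v = (6).
Solve U^T U · c = U^T v for the coefficients: c = (2/9). The projection is proj_W(v) = U c.
Check: (v - proj_W(v)) · u_1 = 0  (should be 0).
Result: proj_W(v) = (-2/3, -2/3, 2/3).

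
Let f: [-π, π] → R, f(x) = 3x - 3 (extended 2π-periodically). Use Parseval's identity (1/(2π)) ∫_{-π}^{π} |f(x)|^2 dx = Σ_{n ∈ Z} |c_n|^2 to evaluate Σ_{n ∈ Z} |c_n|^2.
Σ |c_n|^2 = 3π^2 + 9

Expand and integrate term by term over [-π, π]:
  ∫ (3x)^2 dx = 9·(2π^3/3); ∫ 2·3·(-3)·x dx = 0 (odd integrand); ∫ (-3)^2 dx = 9·2π.
So (1/(2π)) ∫_{-π}^{π} (3x - 3)^2 dx = 9π^2/3 + 9 = 3π^2 + 9.
Parseval ⇒ Σ |c_n|^2 = 3π^2 + 9.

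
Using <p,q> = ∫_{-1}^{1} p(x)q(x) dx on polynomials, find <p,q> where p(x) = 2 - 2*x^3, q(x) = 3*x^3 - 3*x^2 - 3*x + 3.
<p,q> = 304/35

Expand the product: p(x)·q(x) = -6*x^6 + 6*x^5 + 6*x^4 - 6*x^2 - 6*x + 6.
∫_{-1}^{1} of each monomial x^k gives [2/(k+1) if k even, 0 if k odd]. Integrating term-by-term (or equivalently evaluating the antiderivative F(x) = -6*x^7/7 + x^6 + 6*x^5/5 - 2*x^3 - 3*x^2 + 6*x at the endpoints):
  F(1) − F(−1) = 82/35 − (-222/35) = 304/35.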